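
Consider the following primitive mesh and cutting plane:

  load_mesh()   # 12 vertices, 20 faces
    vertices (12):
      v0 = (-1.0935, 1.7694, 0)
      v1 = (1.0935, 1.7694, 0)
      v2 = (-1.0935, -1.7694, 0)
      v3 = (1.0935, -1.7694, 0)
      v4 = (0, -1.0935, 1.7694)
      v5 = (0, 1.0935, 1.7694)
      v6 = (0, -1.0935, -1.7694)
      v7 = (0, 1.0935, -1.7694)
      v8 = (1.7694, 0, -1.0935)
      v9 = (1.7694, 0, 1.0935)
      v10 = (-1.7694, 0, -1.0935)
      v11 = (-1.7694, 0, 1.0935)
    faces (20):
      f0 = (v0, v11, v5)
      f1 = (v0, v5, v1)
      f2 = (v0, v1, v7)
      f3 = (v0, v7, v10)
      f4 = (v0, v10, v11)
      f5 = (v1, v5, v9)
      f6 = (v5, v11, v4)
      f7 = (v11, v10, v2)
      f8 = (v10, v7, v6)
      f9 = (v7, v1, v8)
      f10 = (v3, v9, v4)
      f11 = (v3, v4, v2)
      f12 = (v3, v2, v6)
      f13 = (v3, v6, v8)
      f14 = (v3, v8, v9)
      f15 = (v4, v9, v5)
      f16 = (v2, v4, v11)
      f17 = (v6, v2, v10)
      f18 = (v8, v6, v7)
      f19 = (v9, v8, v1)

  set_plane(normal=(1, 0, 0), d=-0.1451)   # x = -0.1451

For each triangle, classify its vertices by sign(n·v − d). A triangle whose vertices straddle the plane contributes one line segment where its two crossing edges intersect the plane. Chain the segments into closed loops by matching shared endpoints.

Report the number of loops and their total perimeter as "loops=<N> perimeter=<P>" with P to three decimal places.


Straddling triangles (10 of 20):
  (v0,v11,v5) [--+] → (-0.1451, 1.00383, 1.71397)–(-0.1451, 1.18319, 1.53461)  len=0.2537
  (v0,v5,v1) [-++] → (-0.1451, 1.18319, 1.53461)–(-0.1451, 1.7694, 0)  len=1.6428
  (v0,v1,v7) [-++] → (-0.1451, 1.7694, 0)–(-0.1451, 1.18319, -1.53461)  len=1.6428
  (v0,v7,v10) [-+-] → (-0.1451, 1.18319, -1.53461)–(-0.1451, 1.00383, -1.71397)  len=0.2537
  (v5,v11,v4) [+-+] → (-0.1451, 1.00383, 1.71397)–(-0.1451, -1.00383, 1.71397)  len=2.0077
  (v10,v7,v6) [-++] → (-0.1451, 1.00383, -1.71397)–(-0.1451, -1.00383, -1.71397)  len=2.0077
  (v3,v4,v2) [++-] → (-0.1451, -1.18319, 1.53461)–(-0.1451, -1.7694, 0)  len=1.6428
  (v3,v2,v6) [+-+] → (-0.1451, -1.7694, 0)–(-0.1451, -1.18319, -1.53461)  len=1.6428
  (v2,v4,v11) [-+-] → (-0.1451, -1.18319, 1.53461)–(-0.1451, -1.00383, 1.71397)  len=0.2537
  (v6,v2,v10) [+--] → (-0.1451, -1.18319, -1.53461)–(-0.1451, -1.00383, -1.71397)  len=0.2537

Chained into 1 loop(s):
  loop 1: 10 segments, perimeter = 11.6010
Total perimeter = 11.601

loops=1 perimeter=11.601


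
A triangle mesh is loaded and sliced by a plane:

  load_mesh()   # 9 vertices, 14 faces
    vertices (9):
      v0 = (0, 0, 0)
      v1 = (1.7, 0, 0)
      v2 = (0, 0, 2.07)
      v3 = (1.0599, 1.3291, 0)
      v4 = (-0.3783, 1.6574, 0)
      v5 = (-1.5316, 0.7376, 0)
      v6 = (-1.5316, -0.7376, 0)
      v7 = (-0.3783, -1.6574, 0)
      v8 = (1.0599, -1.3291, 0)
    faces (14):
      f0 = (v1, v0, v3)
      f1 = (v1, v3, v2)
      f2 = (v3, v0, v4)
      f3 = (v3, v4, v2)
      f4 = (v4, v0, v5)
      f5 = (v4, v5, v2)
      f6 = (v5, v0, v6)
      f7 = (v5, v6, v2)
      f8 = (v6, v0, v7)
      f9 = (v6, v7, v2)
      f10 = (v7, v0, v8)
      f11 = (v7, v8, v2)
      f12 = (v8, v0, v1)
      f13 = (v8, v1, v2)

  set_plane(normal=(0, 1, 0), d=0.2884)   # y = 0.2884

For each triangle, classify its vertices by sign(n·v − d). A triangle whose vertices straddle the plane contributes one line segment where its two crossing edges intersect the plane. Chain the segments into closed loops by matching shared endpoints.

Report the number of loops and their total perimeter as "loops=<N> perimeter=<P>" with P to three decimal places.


Straddling triangles (8 of 14):
  (v1,v0,v3) [--+] → (0.229987, 0.2884, 0)–(1.56111, 0.2884, 0)  len=1.3311
  (v1,v3,v2) [-+-] → (1.56111, 0.2884, 0)–(0.229987, 0.2884, 1.62083)  len=2.0974
  (v3,v0,v4) [+-+] → (0.229987, 0.2884, 0)–(-0.065827, 0.2884, 0)  len=0.2958
  (v3,v4,v2) [++-] → (-0.065827, 0.2884, 1.7098)–(0.229987, 0.2884, 1.62083)  len=0.3089
  (v4,v0,v5) [+-+] → (-0.065827, 0.2884, 0)–(-0.598852, 0.2884, 0)  len=0.5330
  (v4,v5,v2) [++-] → (-0.598852, 0.2884, 1.26063)–(-0.065827, 0.2884, 1.7098)  len=0.6970
  (v5,v0,v6) [+--] → (-0.598852, 0.2884, 0)–(-1.5316, 0.2884, 0)  len=0.9327
  (v5,v6,v2) [+--] → (-1.5316, 0.2884, 0)–(-0.598852, 0.2884, 1.26063)  len=1.5682

Chained into 1 loop(s):
  loop 1: 8 segments, perimeter = 7.7642
Total perimeter = 7.764

loops=1 perimeter=7.764


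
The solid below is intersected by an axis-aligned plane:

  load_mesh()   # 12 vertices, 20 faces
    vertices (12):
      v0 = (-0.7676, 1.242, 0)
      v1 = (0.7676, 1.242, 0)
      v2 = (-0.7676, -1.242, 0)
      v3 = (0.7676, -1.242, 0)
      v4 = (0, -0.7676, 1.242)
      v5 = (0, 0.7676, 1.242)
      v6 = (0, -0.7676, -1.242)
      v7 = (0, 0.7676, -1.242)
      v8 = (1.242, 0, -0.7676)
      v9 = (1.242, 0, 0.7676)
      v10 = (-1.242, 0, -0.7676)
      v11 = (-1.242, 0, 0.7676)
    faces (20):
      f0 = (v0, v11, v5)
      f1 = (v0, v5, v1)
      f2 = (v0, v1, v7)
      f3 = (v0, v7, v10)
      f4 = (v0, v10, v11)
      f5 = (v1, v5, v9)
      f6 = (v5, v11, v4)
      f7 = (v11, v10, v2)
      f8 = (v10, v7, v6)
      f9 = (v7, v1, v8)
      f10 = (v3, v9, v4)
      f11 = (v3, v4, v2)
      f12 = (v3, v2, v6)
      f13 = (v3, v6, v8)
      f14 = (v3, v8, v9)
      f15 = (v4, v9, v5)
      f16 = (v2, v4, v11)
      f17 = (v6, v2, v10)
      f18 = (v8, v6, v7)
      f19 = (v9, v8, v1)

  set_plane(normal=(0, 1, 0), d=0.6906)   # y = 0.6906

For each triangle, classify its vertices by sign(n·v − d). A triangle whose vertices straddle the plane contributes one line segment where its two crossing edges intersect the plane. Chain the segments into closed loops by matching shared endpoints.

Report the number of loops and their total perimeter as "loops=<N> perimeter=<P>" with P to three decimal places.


loops=1 perimeter=6.725

Straddling triangles (10 of 20):
  (v0,v11,v5) [+-+] → (-0.978215, 0.6906, 0.340785)–(-0.124588, 0.6906, 1.19441)  len=1.2072
  (v0,v7,v10) [++-] → (-0.124588, 0.6906, -1.19441)–(-0.978215, 0.6906, -0.340785)  len=1.2072
  (v0,v10,v11) [+--] → (-0.978215, 0.6906, -0.340785)–(-0.978215, 0.6906, 0.340785)  len=0.6816
  (v1,v5,v9) [++-] → (0.124588, 0.6906, 1.19441)–(0.978215, 0.6906, 0.340785)  len=1.2072
  (v5,v11,v4) [+--] → (-0.124588, 0.6906, 1.19441)–(0, 0.6906, 1.242)  len=0.1334
  (v10,v7,v6) [-+-] → (-0.124588, 0.6906, -1.19441)–(0, 0.6906, -1.242)  len=0.1334
  (v7,v1,v8) [++-] → (0.978215, 0.6906, -0.340785)–(0.124588, 0.6906, -1.19441)  len=1.2072
  (v4,v9,v5) [--+] → (0.124588, 0.6906, 1.19441)–(0, 0.6906, 1.242)  len=0.1334
  (v8,v6,v7) [--+] → (0, 0.6906, -1.242)–(0.124588, 0.6906, -1.19441)  len=0.1334
  (v9,v8,v1) [--+] → (0.978215, 0.6906, -0.340785)–(0.978215, 0.6906, 0.340785)  len=0.6816

Chained into 1 loop(s):
  loop 1: 10 segments, perimeter = 6.7255
Total perimeter = 6.725


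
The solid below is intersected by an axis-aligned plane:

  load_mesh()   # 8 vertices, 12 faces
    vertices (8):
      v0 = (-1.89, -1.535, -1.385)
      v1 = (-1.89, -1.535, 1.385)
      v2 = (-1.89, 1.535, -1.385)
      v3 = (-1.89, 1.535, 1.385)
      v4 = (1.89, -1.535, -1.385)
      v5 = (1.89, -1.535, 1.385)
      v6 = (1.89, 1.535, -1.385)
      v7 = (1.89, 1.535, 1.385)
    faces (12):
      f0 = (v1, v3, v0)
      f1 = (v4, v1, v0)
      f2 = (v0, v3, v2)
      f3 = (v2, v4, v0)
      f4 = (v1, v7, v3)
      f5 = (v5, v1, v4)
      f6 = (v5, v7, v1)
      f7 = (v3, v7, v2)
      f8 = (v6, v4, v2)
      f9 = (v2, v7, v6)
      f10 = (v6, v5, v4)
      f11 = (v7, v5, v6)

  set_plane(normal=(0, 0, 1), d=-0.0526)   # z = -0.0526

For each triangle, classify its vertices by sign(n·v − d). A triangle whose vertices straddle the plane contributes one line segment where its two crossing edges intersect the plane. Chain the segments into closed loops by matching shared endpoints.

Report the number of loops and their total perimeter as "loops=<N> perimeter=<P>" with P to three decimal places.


Straddling triangles (8 of 12):
  (v1,v3,v0) [++-] → (-1.89, -0.0582968, -0.0526)–(-1.89, -1.535, -0.0526)  len=1.4767
  (v4,v1,v0) [-+-] → (0.0717791, -1.535, -0.0526)–(-1.89, -1.535, -0.0526)  len=1.9618
  (v0,v3,v2) [-+-] → (-1.89, -0.0582968, -0.0526)–(-1.89, 1.535, -0.0526)  len=1.5933
  (v5,v1,v4) [++-] → (0.0717791, -1.535, -0.0526)–(1.89, -1.535, -0.0526)  len=1.8182
  (v3,v7,v2) [++-] → (-0.0717791, 1.535, -0.0526)–(-1.89, 1.535, -0.0526)  len=1.8182
  (v2,v7,v6) [-+-] → (-0.0717791, 1.535, -0.0526)–(1.89, 1.535, -0.0526)  len=1.9618
  (v6,v5,v4) [-+-] → (1.89, 0.0582968, -0.0526)–(1.89, -1.535, -0.0526)  len=1.5933
  (v7,v5,v6) [++-] → (1.89, 0.0582968, -0.0526)–(1.89, 1.535, -0.0526)  len=1.4767

Chained into 1 loop(s):
  loop 1: 8 segments, perimeter = 13.7000
Total perimeter = 13.700

loops=1 perimeter=13.700


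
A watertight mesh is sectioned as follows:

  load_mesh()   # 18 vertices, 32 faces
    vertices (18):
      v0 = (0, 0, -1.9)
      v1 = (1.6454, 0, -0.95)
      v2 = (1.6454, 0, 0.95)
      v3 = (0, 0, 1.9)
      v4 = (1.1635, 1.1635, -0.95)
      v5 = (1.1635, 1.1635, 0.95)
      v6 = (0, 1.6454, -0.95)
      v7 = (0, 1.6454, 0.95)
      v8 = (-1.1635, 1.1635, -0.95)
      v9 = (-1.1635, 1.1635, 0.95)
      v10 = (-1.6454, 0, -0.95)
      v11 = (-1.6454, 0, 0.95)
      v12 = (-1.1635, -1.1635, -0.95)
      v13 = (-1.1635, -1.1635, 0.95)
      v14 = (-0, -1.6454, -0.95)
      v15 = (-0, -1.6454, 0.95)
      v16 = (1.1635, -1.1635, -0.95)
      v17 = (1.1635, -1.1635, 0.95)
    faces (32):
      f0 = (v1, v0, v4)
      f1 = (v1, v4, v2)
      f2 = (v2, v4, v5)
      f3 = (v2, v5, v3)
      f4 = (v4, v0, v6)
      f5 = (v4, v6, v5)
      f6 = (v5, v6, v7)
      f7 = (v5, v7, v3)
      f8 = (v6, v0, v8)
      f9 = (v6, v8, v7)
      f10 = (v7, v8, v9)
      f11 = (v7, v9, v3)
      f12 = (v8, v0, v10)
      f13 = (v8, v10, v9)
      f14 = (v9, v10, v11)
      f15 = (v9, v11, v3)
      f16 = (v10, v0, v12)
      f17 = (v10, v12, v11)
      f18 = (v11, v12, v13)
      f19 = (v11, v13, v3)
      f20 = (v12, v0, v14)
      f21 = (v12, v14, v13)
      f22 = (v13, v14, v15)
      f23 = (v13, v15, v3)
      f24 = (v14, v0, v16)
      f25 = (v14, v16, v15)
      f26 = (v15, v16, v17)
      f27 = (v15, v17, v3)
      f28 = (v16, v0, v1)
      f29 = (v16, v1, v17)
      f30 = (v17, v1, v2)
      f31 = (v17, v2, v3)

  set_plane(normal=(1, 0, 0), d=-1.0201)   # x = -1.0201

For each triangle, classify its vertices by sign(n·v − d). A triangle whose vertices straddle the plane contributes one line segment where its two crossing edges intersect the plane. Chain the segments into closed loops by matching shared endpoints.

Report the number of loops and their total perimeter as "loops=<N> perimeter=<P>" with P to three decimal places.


loops=1 perimeter=8.932

Straddling triangles (12 of 32):
  (v6,v0,v8) [++-] → (-1.0201, 1.0201, -1.06709)–(-1.0201, 1.22289, -0.95)  len=0.2342
  (v6,v8,v7) [+-+] → (-1.0201, 1.22289, -0.95)–(-1.0201, 1.22289, -0.715827)  len=0.2342
  (v7,v8,v9) [+--] → (-1.0201, 1.22289, -0.715827)–(-1.0201, 1.22289, 0.95)  len=1.6658
  (v7,v9,v3) [+-+] → (-1.0201, 1.22289, 0.95)–(-1.0201, 1.0201, 1.06709)  len=0.2342
  (v8,v0,v10) [-+-] → (-1.0201, 1.0201, -1.06709)–(-1.0201, 0, -1.31103)  len=1.0489
  (v9,v11,v3) [--+] → (-1.0201, 0, 1.31103)–(-1.0201, 1.0201, 1.06709)  len=1.0489
  (v10,v0,v12) [-+-] → (-1.0201, 0, -1.31103)–(-1.0201, -1.0201, -1.06709)  len=1.0489
  (v11,v13,v3) [--+] → (-1.0201, -1.0201, 1.06709)–(-1.0201, 0, 1.31103)  len=1.0489
  (v12,v0,v14) [-++] → (-1.0201, -1.0201, -1.06709)–(-1.0201, -1.22289, -0.95)  len=0.2342
  (v12,v14,v13) [-+-] → (-1.0201, -1.22289, -0.95)–(-1.0201, -1.22289, 0.715827)  len=1.6658
  (v13,v14,v15) [-++] → (-1.0201, -1.22289, 0.715827)–(-1.0201, -1.22289, 0.95)  len=0.2342
  (v13,v15,v3) [-++] → (-1.0201, -1.22289, 0.95)–(-1.0201, -1.0201, 1.06709)  len=0.2342

Chained into 1 loop(s):
  loop 1: 12 segments, perimeter = 8.9321
Total perimeter = 8.932


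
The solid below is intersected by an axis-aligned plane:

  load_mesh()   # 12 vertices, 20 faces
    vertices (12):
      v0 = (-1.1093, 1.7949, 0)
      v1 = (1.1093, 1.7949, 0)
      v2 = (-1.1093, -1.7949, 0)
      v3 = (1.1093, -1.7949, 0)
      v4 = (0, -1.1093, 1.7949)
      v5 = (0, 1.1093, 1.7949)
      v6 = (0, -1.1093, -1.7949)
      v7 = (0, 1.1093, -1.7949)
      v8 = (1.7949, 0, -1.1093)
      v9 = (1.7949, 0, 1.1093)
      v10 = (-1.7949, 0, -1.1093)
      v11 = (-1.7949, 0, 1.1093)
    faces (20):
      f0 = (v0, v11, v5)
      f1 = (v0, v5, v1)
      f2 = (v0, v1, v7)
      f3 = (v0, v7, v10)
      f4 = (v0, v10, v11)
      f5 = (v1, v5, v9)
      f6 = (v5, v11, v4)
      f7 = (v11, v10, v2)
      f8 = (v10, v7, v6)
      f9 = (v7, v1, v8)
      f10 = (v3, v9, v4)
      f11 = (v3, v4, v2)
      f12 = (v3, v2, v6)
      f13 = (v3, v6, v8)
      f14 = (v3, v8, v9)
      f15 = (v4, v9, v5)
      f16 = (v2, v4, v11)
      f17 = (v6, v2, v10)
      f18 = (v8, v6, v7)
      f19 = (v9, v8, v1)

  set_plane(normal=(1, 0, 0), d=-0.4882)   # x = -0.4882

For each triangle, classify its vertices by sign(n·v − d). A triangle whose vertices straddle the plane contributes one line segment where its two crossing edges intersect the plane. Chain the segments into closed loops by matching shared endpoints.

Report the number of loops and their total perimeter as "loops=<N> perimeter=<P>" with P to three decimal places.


loops=1 perimeter=10.947

Straddling triangles (10 of 20):
  (v0,v11,v5) [--+] → (-0.4882, 0.807578, 1.60842)–(-0.4882, 1.41103, 1.00497)  len=0.8534
  (v0,v5,v1) [-++] → (-0.4882, 1.41103, 1.00497)–(-0.4882, 1.7949, 0)  len=1.0758
  (v0,v1,v7) [-++] → (-0.4882, 1.7949, 0)–(-0.4882, 1.41103, -1.00497)  len=1.0758
  (v0,v7,v10) [-+-] → (-0.4882, 1.41103, -1.00497)–(-0.4882, 0.807578, -1.60842)  len=0.8534
  (v5,v11,v4) [+-+] → (-0.4882, 0.807578, 1.60842)–(-0.4882, -0.807578, 1.60842)  len=1.6152
  (v10,v7,v6) [-++] → (-0.4882, 0.807578, -1.60842)–(-0.4882, -0.807578, -1.60842)  len=1.6152
  (v3,v4,v2) [++-] → (-0.4882, -1.41103, 1.00497)–(-0.4882, -1.7949, 0)  len=1.0758
  (v3,v2,v6) [+-+] → (-0.4882, -1.7949, 0)–(-0.4882, -1.41103, -1.00497)  len=1.0758
  (v2,v4,v11) [-+-] → (-0.4882, -1.41103, 1.00497)–(-0.4882, -0.807578, 1.60842)  len=0.8534
  (v6,v2,v10) [+--] → (-0.4882, -1.41103, -1.00497)–(-0.4882, -0.807578, -1.60842)  len=0.8534

Chained into 1 loop(s):
  loop 1: 10 segments, perimeter = 10.9471
Total perimeter = 10.947


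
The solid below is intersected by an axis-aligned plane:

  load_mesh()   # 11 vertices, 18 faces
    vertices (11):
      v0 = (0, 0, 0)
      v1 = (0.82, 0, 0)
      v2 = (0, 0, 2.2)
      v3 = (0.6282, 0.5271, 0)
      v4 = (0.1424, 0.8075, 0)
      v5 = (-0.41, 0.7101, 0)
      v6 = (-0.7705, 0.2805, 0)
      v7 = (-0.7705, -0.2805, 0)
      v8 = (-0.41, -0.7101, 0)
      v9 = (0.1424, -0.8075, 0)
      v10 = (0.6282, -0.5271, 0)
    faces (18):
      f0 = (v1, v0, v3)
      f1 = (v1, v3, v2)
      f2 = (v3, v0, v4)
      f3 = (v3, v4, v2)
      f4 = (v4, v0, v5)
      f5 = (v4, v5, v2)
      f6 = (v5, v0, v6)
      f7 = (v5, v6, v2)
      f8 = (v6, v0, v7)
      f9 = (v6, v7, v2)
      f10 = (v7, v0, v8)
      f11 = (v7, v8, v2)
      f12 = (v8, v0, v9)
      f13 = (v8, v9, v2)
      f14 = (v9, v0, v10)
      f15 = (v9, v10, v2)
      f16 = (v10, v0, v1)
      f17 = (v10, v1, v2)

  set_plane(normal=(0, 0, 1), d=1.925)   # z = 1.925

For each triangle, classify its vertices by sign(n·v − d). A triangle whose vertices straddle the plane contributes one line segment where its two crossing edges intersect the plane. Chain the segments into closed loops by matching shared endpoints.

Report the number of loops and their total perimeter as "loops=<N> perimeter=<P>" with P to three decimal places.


loops=1 perimeter=0.631

Straddling triangles (9 of 18):
  (v1,v3,v2) [--+] → (0.078525, 0.0658875, 1.925)–(0.1025, 0, 1.925)  len=0.0701
  (v3,v4,v2) [--+] → (0.0178, 0.100938, 1.925)–(0.078525, 0.0658875, 1.925)  len=0.0701
  (v4,v5,v2) [--+] → (-0.05125, 0.0887625, 1.925)–(0.0178, 0.100938, 1.925)  len=0.0701
  (v5,v6,v2) [--+] → (-0.0963125, 0.0350625, 1.925)–(-0.05125, 0.0887625, 1.925)  len=0.0701
  (v6,v7,v2) [--+] → (-0.0963125, -0.0350625, 1.925)–(-0.0963125, 0.0350625, 1.925)  len=0.0701
  (v7,v8,v2) [--+] → (-0.05125, -0.0887625, 1.925)–(-0.0963125, -0.0350625, 1.925)  len=0.0701
  (v8,v9,v2) [--+] → (0.0178, -0.100938, 1.925)–(-0.05125, -0.0887625, 1.925)  len=0.0701
  (v9,v10,v2) [--+] → (0.078525, -0.0658875, 1.925)–(0.0178, -0.100938, 1.925)  len=0.0701
  (v10,v1,v2) [--+] → (0.1025, 0, 1.925)–(0.078525, -0.0658875, 1.925)  len=0.0701

Chained into 1 loop(s):
  loop 1: 9 segments, perimeter = 0.6310
Total perimeter = 0.631


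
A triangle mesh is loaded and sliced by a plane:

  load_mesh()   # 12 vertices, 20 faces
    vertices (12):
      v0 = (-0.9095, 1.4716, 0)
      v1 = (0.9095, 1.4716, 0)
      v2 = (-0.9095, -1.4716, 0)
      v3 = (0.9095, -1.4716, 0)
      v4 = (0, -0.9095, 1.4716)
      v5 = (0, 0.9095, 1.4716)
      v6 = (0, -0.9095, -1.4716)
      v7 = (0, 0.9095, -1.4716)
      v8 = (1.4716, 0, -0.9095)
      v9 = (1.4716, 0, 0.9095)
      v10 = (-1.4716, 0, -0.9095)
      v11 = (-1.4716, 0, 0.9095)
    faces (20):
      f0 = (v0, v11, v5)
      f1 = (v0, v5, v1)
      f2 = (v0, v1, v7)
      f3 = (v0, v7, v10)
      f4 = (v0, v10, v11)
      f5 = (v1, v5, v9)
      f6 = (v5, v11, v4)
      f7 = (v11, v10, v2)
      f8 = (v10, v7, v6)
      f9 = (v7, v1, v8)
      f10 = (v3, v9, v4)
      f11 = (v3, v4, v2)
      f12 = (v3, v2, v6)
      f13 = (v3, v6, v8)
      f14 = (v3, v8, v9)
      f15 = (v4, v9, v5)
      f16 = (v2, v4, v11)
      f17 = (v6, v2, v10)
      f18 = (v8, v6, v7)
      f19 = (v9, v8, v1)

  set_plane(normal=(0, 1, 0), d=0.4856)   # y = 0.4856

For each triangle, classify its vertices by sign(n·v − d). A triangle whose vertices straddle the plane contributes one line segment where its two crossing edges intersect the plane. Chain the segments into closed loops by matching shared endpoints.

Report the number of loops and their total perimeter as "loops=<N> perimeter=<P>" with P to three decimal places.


Straddling triangles (10 of 20):
  (v0,v11,v5) [+-+] → (-1.28612, 0.4856, 0.609382)–(-0.685884, 0.4856, 1.20962)  len=0.8489
  (v0,v7,v10) [++-] → (-0.685884, 0.4856, -1.20962)–(-1.28612, 0.4856, -0.609382)  len=0.8489
  (v0,v10,v11) [+--] → (-1.28612, 0.4856, -0.609382)–(-1.28612, 0.4856, 0.609382)  len=1.2188
  (v1,v5,v9) [++-] → (0.685884, 0.4856, 1.20962)–(1.28612, 0.4856, 0.609382)  len=0.8489
  (v5,v11,v4) [+--] → (-0.685884, 0.4856, 1.20962)–(0, 0.4856, 1.4716)  len=0.7342
  (v10,v7,v6) [-+-] → (-0.685884, 0.4856, -1.20962)–(0, 0.4856, -1.4716)  len=0.7342
  (v7,v1,v8) [++-] → (1.28612, 0.4856, -0.609382)–(0.685884, 0.4856, -1.20962)  len=0.8489
  (v4,v9,v5) [--+] → (0.685884, 0.4856, 1.20962)–(0, 0.4856, 1.4716)  len=0.7342
  (v8,v6,v7) [--+] → (0, 0.4856, -1.4716)–(0.685884, 0.4856, -1.20962)  len=0.7342
  (v9,v8,v1) [--+] → (1.28612, 0.4856, -0.609382)–(1.28612, 0.4856, 0.609382)  len=1.2188

Chained into 1 loop(s):
  loop 1: 10 segments, perimeter = 8.7698
Total perimeter = 8.770

loops=1 perimeter=8.770


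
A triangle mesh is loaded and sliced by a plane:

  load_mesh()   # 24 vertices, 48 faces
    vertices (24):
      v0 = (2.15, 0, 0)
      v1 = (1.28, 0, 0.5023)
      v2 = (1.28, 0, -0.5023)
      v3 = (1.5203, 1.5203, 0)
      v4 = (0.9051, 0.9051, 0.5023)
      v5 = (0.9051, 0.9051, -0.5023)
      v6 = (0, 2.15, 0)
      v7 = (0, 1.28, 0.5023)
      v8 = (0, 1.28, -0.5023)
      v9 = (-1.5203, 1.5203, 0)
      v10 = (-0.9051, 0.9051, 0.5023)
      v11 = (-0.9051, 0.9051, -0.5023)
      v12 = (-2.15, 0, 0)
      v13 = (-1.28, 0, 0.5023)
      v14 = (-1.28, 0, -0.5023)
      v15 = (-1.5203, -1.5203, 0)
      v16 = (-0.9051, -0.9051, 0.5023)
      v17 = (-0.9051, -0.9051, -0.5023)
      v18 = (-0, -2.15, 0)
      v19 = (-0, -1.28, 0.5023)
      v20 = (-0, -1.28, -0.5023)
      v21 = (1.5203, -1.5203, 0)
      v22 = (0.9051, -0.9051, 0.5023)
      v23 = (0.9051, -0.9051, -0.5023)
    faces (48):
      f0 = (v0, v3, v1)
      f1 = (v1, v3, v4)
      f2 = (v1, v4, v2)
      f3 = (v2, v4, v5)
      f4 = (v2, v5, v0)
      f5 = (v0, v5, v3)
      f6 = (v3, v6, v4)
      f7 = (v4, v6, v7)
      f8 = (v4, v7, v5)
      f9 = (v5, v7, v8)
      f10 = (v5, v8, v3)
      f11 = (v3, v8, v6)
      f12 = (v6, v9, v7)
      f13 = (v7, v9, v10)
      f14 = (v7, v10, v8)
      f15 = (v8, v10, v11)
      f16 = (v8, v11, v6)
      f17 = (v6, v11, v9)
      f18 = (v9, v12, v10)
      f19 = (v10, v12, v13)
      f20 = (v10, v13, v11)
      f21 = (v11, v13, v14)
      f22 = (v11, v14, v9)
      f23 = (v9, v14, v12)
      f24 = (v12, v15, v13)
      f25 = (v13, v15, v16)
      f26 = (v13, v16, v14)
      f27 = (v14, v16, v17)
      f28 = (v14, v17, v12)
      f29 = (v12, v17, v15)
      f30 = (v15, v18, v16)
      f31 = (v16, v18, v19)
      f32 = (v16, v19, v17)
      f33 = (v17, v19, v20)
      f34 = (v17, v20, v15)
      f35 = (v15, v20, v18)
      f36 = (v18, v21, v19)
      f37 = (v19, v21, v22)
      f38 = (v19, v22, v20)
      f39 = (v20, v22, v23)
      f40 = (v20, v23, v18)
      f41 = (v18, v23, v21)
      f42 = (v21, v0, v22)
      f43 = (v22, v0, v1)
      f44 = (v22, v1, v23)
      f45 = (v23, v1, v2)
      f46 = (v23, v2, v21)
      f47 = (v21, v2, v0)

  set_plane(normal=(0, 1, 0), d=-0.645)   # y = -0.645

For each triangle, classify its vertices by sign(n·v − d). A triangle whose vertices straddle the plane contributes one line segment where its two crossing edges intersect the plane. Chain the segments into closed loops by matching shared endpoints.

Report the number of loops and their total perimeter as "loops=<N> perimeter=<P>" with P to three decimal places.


Straddling triangles (12 of 48):
  (v12,v15,v13) [+-+] → (-1.88284, -0.645, 0)–(-1.38195, -0.645, 0.289195)  len=0.5784
  (v13,v15,v16) [+--] → (-1.38195, -0.645, 0.289195)–(-1.01284, -0.645, 0.5023)  len=0.4262
  (v13,v16,v14) [+-+] → (-1.01284, -0.645, 0.5023)–(-1.01284, -0.645, 0.213607)  len=0.2887
  (v14,v16,v17) [+--] → (-1.01284, -0.645, 0.213607)–(-1.01284, -0.645, -0.5023)  len=0.7159
  (v14,v17,v12) [+-+] → (-1.01284, -0.645, -0.5023)–(-1.26285, -0.645, -0.357953)  len=0.2887
  (v12,v17,v15) [+--] → (-1.26285, -0.645, -0.357953)–(-1.88284, -0.645, 0)  len=0.7159
  (v21,v0,v22) [-+-] → (1.88284, -0.645, 0)–(1.26285, -0.645, 0.357953)  len=0.7159
  (v22,v0,v1) [-++] → (1.26285, -0.645, 0.357953)–(1.01284, -0.645, 0.5023)  len=0.2887
  (v22,v1,v23) [-+-] → (1.01284, -0.645, 0.5023)–(1.01284, -0.645, -0.213607)  len=0.7159
  (v23,v1,v2) [-++] → (1.01284, -0.645, -0.213607)–(1.01284, -0.645, -0.5023)  len=0.2887
  (v23,v2,v21) [-+-] → (1.01284, -0.645, -0.5023)–(1.38195, -0.645, -0.289195)  len=0.4262
  (v21,v2,v0) [-++] → (1.38195, -0.645, -0.289195)–(1.88284, -0.645, 0)  len=0.5784

Chained into 2 loop(s):
  loop 1: 6 segments, perimeter = 3.0138
  loop 2: 6 segments, perimeter = 3.0138
Total perimeter = 6.028

loops=2 perimeter=6.028


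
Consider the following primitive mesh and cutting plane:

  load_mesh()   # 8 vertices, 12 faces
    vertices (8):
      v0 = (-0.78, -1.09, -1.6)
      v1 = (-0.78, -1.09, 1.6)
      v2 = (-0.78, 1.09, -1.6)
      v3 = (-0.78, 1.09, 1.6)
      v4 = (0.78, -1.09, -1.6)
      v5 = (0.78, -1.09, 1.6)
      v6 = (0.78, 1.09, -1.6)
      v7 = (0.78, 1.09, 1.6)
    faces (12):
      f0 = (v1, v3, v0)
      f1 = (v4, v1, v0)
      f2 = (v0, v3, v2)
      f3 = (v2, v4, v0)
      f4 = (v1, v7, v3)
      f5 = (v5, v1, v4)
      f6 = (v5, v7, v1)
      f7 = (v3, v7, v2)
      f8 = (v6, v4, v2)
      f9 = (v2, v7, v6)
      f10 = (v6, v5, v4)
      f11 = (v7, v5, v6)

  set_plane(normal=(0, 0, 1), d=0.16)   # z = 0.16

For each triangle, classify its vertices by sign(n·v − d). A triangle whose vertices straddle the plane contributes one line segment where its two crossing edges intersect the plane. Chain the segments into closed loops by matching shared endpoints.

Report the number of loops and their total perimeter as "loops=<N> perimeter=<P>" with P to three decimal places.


loops=1 perimeter=7.480

Straddling triangles (8 of 12):
  (v1,v3,v0) [++-] → (-0.78, 0.109, 0.16)–(-0.78, -1.09, 0.16)  len=1.1990
  (v4,v1,v0) [-+-] → (-0.078, -1.09, 0.16)–(-0.78, -1.09, 0.16)  len=0.7020
  (v0,v3,v2) [-+-] → (-0.78, 0.109, 0.16)–(-0.78, 1.09, 0.16)  len=0.9810
  (v5,v1,v4) [++-] → (-0.078, -1.09, 0.16)–(0.78, -1.09, 0.16)  len=0.8580
  (v3,v7,v2) [++-] → (0.078, 1.09, 0.16)–(-0.78, 1.09, 0.16)  len=0.8580
  (v2,v7,v6) [-+-] → (0.078, 1.09, 0.16)–(0.78, 1.09, 0.16)  len=0.7020
  (v6,v5,v4) [-+-] → (0.78, -0.109, 0.16)–(0.78, -1.09, 0.16)  len=0.9810
  (v7,v5,v6) [++-] → (0.78, -0.109, 0.16)–(0.78, 1.09, 0.16)  len=1.1990

Chained into 1 loop(s):
  loop 1: 8 segments, perimeter = 7.4800
Total perimeter = 7.480


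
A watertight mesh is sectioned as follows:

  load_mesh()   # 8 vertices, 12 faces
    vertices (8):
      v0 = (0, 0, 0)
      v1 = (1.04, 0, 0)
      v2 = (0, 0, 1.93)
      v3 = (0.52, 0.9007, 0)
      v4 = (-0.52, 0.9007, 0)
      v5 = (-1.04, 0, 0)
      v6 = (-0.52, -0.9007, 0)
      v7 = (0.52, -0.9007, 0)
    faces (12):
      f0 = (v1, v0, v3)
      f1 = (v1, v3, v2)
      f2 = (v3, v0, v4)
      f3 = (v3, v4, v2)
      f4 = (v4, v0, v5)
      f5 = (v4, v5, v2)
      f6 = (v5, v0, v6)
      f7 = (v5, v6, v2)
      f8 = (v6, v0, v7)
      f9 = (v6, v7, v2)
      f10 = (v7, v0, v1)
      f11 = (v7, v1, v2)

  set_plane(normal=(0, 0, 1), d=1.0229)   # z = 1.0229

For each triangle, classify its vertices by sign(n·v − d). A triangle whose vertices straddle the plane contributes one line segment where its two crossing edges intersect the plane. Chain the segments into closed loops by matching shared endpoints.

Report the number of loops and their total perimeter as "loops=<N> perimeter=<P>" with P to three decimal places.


Straddling triangles (6 of 12):
  (v1,v3,v2) [--+] → (0.2444, 0.423329, 1.0229)–(0.4888, 0, 1.0229)  len=0.4888
  (v3,v4,v2) [--+] → (-0.2444, 0.423329, 1.0229)–(0.2444, 0.423329, 1.0229)  len=0.4888
  (v4,v5,v2) [--+] → (-0.4888, 0, 1.0229)–(-0.2444, 0.423329, 1.0229)  len=0.4888
  (v5,v6,v2) [--+] → (-0.2444, -0.423329, 1.0229)–(-0.4888, 0, 1.0229)  len=0.4888
  (v6,v7,v2) [--+] → (0.2444, -0.423329, 1.0229)–(-0.2444, -0.423329, 1.0229)  len=0.4888
  (v7,v1,v2) [--+] → (0.4888, 0, 1.0229)–(0.2444, -0.423329, 1.0229)  len=0.4888

Chained into 1 loop(s):
  loop 1: 6 segments, perimeter = 2.9329
Total perimeter = 2.933

loops=1 perimeter=2.933


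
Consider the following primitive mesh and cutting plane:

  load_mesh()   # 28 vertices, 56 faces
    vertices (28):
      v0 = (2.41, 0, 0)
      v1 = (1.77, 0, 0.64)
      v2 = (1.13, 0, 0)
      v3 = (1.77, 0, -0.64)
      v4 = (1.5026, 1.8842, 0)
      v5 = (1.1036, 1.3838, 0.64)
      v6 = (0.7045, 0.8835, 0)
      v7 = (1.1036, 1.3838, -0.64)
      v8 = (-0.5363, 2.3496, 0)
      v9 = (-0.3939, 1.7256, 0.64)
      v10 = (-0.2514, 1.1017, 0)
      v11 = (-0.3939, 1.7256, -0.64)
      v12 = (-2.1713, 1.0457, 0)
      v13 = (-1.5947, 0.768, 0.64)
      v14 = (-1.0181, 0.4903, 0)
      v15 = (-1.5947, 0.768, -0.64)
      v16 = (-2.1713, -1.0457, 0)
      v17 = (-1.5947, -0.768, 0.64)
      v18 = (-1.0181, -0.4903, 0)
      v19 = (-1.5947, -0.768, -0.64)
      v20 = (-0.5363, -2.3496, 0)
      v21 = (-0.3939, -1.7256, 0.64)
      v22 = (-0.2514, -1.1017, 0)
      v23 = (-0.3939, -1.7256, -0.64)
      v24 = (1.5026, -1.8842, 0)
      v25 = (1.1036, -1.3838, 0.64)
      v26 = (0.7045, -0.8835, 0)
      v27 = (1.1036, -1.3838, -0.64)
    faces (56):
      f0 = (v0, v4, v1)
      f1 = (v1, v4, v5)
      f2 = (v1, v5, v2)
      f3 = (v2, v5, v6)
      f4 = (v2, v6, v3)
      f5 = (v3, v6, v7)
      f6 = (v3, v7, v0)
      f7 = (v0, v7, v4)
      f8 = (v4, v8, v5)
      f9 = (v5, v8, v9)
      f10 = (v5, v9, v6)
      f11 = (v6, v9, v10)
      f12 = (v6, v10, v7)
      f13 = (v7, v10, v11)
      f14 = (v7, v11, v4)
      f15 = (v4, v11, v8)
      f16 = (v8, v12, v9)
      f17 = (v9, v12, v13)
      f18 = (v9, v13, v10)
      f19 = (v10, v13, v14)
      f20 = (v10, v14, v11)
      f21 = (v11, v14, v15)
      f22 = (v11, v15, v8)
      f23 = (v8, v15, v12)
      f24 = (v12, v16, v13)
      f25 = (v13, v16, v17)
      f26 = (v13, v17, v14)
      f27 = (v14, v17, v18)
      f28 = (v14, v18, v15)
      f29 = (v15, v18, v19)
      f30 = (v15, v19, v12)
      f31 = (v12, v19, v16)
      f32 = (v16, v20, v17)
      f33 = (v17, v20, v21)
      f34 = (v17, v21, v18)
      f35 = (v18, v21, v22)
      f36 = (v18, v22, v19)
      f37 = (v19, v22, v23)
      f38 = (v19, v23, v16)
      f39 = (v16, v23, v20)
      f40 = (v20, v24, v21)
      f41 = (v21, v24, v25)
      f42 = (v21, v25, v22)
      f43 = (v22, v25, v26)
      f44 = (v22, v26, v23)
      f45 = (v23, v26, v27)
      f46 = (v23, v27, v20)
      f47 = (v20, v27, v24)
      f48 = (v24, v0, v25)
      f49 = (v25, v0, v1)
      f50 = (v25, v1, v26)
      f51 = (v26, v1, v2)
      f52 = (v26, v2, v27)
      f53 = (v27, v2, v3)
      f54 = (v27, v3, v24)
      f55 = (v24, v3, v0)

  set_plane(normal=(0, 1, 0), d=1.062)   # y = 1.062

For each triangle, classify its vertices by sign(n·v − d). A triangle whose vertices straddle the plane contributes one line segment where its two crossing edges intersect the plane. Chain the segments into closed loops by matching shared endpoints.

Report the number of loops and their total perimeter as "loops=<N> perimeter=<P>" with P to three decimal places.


Straddling triangles (18 of 56):
  (v0,v4,v1) [-+-] → (1.89856, 1.062, 0)–(1.61928, 1.062, 0.279274)  len=0.3950
  (v1,v4,v5) [-++] → (1.61928, 1.062, 0.279274)–(1.25857, 1.062, 0.64)  len=0.5101
  (v1,v5,v2) [-+-] → (1.25857, 1.062, 0.64)–(1.10974, 1.062, 0.491169)  len=0.2105
  (v2,v5,v6) [-+-] → (1.10974, 1.062, 0.491169)–(0.846893, 1.062, 0.228343)  len=0.3717
  (v3,v6,v7) [--+] → (0.846893, 1.062, -0.228343)–(1.25857, 1.062, -0.64)  len=0.5822
  (v3,v7,v0) [-+-] → (1.25857, 1.062, -0.64)–(1.4074, 1.062, -0.491169)  len=0.2105
  (v0,v7,v4) [-++] → (1.4074, 1.062, -0.491169)–(1.89856, 1.062, 0)  len=0.6946
  (v5,v9,v6) [++-] → (0.471672, 1.062, 0.135661)–(0.846893, 1.062, 0.228343)  len=0.3865
  (v6,v9,v10) [-++] → (0.471672, 1.062, 0.135661)–(-0.0774805, 1.062, 0)  len=0.5657
  (v6,v10,v7) [-++] → (-0.0774805, 1.062, 0)–(0.846893, 1.062, -0.228343)  len=0.9522
  (v8,v12,v9) [+-+] → (-2.15086, 1.062, 0)–(-2.12869, 1.062, 0.0153434)  len=0.0270
  (v9,v12,v13) [+--] → (-2.12869, 1.062, 0.0153434)–(-1.22603, 1.062, 0.64)  len=1.0977
  (v9,v13,v10) [+-+] → (-1.22603, 1.062, 0.64)–(-0.411211, 1.062, 0.0761402)  len=0.9909
  (v10,v13,v14) [+--] → (-0.411211, 1.062, 0.0761402)–(-0.301184, 1.062, 0)  len=0.1338
  (v10,v14,v11) [+-+] → (-0.301184, 1.062, 0)–(-0.729219, 1.062, -0.296194)  len=0.5205
  (v11,v14,v15) [+--] → (-0.729219, 1.062, -0.296194)–(-1.22603, 1.062, -0.64)  len=0.6042
  (v11,v15,v8) [+-+] → (-1.22603, 1.062, -0.64)–(-1.39796, 1.062, -0.521032)  len=0.2091
  (v8,v15,v12) [+--] → (-1.39796, 1.062, -0.521032)–(-2.15086, 1.062, 0)  len=0.9156

Chained into 2 loop(s):
  loop 1: 10 segments, perimeter = 4.8789
  loop 2: 8 segments, perimeter = 4.4988
Total perimeter = 9.378

loops=2 perimeter=9.378


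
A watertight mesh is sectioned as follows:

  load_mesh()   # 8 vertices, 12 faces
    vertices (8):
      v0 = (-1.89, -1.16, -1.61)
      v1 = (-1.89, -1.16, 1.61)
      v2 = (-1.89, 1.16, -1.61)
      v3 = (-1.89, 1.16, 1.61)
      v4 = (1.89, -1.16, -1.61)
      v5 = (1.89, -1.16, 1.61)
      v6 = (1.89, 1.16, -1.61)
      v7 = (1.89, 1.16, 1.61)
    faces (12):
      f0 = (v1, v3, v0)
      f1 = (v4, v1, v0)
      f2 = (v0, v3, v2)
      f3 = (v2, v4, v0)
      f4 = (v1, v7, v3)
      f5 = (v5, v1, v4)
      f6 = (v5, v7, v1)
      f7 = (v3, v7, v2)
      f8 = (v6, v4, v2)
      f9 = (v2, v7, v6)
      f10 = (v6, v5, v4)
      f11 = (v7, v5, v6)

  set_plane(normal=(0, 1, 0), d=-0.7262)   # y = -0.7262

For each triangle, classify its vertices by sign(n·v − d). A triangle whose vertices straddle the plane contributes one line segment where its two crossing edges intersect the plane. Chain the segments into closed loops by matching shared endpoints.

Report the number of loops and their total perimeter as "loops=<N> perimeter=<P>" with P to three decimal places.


Straddling triangles (8 of 12):
  (v1,v3,v0) [-+-] → (-1.89, -0.7262, 1.61)–(-1.89, -0.7262, -1.00792)  len=2.6179
  (v0,v3,v2) [-++] → (-1.89, -0.7262, -1.00792)–(-1.89, -0.7262, -1.61)  len=0.6021
  (v2,v4,v0) [+--] → (1.18321, -0.7262, -1.61)–(-1.89, -0.7262, -1.61)  len=3.0732
  (v1,v7,v3) [-++] → (-1.18321, -0.7262, 1.61)–(-1.89, -0.7262, 1.61)  len=0.7068
  (v5,v7,v1) [-+-] → (1.89, -0.7262, 1.61)–(-1.18321, -0.7262, 1.61)  len=3.0732
  (v6,v4,v2) [+-+] → (1.89, -0.7262, -1.61)–(1.18321, -0.7262, -1.61)  len=0.7068
  (v6,v5,v4) [+--] → (1.89, -0.7262, 1.00792)–(1.89, -0.7262, -1.61)  len=2.6179
  (v7,v5,v6) [+-+] → (1.89, -0.7262, 1.61)–(1.89, -0.7262, 1.00792)  len=0.6021

Chained into 1 loop(s):
  loop 1: 8 segments, perimeter = 14.0000
Total perimeter = 14.000

loops=1 perimeter=14.000


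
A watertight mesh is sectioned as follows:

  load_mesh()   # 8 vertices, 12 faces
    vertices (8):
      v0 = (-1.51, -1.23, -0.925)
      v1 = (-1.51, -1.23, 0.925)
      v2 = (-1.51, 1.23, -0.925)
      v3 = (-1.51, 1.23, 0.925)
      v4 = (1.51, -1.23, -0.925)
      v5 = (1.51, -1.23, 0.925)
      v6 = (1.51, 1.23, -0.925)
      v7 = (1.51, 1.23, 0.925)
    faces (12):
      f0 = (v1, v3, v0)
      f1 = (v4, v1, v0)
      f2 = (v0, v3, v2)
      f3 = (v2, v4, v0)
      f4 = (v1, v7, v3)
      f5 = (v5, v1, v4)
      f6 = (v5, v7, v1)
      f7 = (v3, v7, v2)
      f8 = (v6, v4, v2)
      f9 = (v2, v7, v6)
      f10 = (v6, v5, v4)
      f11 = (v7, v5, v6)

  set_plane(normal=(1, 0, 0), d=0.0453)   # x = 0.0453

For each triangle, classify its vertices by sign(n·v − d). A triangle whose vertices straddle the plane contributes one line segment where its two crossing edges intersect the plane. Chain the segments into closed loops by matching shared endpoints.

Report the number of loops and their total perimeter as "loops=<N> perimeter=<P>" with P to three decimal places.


Straddling triangles (8 of 12):
  (v4,v1,v0) [+--] → (0.0453, -1.23, -0.02775)–(0.0453, -1.23, -0.925)  len=0.8973
  (v2,v4,v0) [-+-] → (0.0453, -0.0369, -0.925)–(0.0453, -1.23, -0.925)  len=1.1931
  (v1,v7,v3) [-+-] → (0.0453, 0.0369, 0.925)–(0.0453, 1.23, 0.925)  len=1.1931
  (v5,v1,v4) [+-+] → (0.0453, -1.23, 0.925)–(0.0453, -1.23, -0.02775)  len=0.9528
  (v5,v7,v1) [++-] → (0.0453, 0.0369, 0.925)–(0.0453, -1.23, 0.925)  len=1.2669
  (v3,v7,v2) [-+-] → (0.0453, 1.23, 0.925)–(0.0453, 1.23, 0.02775)  len=0.8973
  (v6,v4,v2) [++-] → (0.0453, -0.0369, -0.925)–(0.0453, 1.23, -0.925)  len=1.2669
  (v2,v7,v6) [-++] → (0.0453, 1.23, 0.02775)–(0.0453, 1.23, -0.925)  len=0.9528

Chained into 1 loop(s):
  loop 1: 8 segments, perimeter = 8.6200
Total perimeter = 8.620

loops=1 perimeter=8.620


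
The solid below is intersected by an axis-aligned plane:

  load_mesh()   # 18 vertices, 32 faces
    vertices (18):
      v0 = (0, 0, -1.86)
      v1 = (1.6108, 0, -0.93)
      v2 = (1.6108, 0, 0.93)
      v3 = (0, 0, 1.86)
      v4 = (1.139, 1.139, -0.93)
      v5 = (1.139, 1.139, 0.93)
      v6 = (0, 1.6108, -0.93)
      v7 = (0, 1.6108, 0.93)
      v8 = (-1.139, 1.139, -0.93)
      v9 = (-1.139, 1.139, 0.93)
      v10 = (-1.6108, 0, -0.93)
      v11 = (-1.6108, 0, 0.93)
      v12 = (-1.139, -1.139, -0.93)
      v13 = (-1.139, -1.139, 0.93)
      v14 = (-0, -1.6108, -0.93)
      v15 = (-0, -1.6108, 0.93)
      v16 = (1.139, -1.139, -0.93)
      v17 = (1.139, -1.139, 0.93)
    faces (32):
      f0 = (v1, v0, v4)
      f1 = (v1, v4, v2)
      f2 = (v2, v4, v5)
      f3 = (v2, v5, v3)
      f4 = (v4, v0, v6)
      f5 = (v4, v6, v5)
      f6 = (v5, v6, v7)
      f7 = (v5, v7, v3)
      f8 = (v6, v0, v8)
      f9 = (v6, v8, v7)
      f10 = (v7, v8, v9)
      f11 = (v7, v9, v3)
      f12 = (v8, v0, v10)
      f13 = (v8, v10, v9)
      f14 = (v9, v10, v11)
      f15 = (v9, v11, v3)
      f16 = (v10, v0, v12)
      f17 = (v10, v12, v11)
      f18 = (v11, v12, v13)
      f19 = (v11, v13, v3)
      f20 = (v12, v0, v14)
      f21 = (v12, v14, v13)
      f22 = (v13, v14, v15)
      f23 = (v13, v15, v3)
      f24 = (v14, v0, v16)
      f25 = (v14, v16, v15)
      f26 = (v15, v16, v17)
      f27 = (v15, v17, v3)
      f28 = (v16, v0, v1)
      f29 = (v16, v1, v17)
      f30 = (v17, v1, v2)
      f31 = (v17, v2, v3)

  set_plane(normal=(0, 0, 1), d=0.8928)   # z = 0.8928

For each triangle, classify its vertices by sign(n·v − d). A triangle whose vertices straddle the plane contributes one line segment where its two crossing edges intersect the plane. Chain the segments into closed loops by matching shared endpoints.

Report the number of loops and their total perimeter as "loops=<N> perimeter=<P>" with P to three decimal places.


loops=1 perimeter=9.863

Straddling triangles (16 of 32):
  (v1,v4,v2) [--+] → (1.60136, 0.02278, 0.8928)–(1.6108, 0, 0.8928)  len=0.0247
  (v2,v4,v5) [+-+] → (1.60136, 0.02278, 0.8928)–(1.139, 1.139, 0.8928)  len=1.2082
  (v4,v6,v5) [--+] → (1.11622, 1.14844, 0.8928)–(1.139, 1.139, 0.8928)  len=0.0247
  (v5,v6,v7) [+-+] → (1.11622, 1.14844, 0.8928)–(0, 1.6108, 0.8928)  len=1.2082
  (v6,v8,v7) [--+] → (-0.02278, 1.60136, 0.8928)–(0, 1.6108, 0.8928)  len=0.0247
  (v7,v8,v9) [+-+] → (-0.02278, 1.60136, 0.8928)–(-1.139, 1.139, 0.8928)  len=1.2082
  (v8,v10,v9) [--+] → (-1.14844, 1.11622, 0.8928)–(-1.139, 1.139, 0.8928)  len=0.0247
  (v9,v10,v11) [+-+] → (-1.14844, 1.11622, 0.8928)–(-1.6108, 0, 0.8928)  len=1.2082
  (v10,v12,v11) [--+] → (-1.60136, -0.02278, 0.8928)–(-1.6108, 0, 0.8928)  len=0.0247
  (v11,v12,v13) [+-+] → (-1.60136, -0.02278, 0.8928)–(-1.139, -1.139, 0.8928)  len=1.2082
  (v12,v14,v13) [--+] → (-1.11622, -1.14844, 0.8928)–(-1.139, -1.139, 0.8928)  len=0.0247
  (v13,v14,v15) [+-+] → (-1.11622, -1.14844, 0.8928)–(0, -1.6108, 0.8928)  len=1.2082
  (v14,v16,v15) [--+] → (0.02278, -1.60136, 0.8928)–(0, -1.6108, 0.8928)  len=0.0247
  (v15,v16,v17) [+-+] → (0.02278, -1.60136, 0.8928)–(1.139, -1.139, 0.8928)  len=1.2082
  (v16,v1,v17) [--+] → (1.14844, -1.11622, 0.8928)–(1.139, -1.139, 0.8928)  len=0.0247
  (v17,v1,v2) [+-+] → (1.14844, -1.11622, 0.8928)–(1.6108, 0, 0.8928)  len=1.2082

Chained into 1 loop(s):
  loop 1: 16 segments, perimeter = 9.8628
Total perimeter = 9.863


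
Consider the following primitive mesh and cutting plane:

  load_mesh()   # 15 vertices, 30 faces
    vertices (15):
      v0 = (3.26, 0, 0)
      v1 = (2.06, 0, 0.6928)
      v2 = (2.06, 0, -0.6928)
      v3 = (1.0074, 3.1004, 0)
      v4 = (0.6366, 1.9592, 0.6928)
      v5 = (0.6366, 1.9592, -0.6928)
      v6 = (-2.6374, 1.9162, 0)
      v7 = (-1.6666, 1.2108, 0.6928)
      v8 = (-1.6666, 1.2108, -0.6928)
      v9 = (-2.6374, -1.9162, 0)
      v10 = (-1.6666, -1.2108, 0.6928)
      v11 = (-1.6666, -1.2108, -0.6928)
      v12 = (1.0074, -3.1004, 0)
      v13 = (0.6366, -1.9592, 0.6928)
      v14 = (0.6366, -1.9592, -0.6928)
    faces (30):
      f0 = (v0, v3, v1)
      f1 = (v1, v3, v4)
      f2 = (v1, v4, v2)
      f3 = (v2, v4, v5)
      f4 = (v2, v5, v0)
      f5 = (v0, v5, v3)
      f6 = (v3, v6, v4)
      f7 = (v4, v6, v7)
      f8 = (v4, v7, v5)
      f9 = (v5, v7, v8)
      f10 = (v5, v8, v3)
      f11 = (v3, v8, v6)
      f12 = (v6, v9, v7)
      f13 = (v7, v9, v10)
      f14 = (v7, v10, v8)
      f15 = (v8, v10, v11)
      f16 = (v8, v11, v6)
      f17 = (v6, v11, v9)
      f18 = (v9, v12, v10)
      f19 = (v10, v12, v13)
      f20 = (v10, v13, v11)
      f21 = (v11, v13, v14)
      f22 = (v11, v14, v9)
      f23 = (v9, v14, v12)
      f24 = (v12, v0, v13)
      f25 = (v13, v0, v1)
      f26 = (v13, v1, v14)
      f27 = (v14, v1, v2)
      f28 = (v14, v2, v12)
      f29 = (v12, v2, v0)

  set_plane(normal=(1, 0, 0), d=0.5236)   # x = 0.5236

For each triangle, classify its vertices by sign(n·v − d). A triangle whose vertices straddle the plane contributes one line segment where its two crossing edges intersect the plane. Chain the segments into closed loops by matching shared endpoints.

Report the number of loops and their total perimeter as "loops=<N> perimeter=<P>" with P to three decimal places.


loops=2 perimeter=7.706

Straddling triangles (12 of 30):
  (v3,v6,v4) [+-+] → (0.5236, 2.94321, 0)–(0.5236, 1.95772, 0.668888)  len=1.1911
  (v4,v6,v7) [+--] → (0.5236, 1.95772, 0.668888)–(0.5236, 1.92248, 0.6928)  len=0.0426
  (v4,v7,v5) [+-+] → (0.5236, 1.92248, 0.6928)–(0.5236, 1.92248, -0.624819)  len=1.3176
  (v5,v7,v8) [+--] → (0.5236, 1.92248, -0.624819)–(0.5236, 1.92248, -0.6928)  len=0.0680
  (v5,v8,v3) [+-+] → (0.5236, 1.92248, -0.6928)–(0.5236, 2.75852, -0.125347)  len=1.0104
  (v3,v8,v6) [+--] → (0.5236, 2.75852, -0.125347)–(0.5236, 2.94321, 0)  len=0.2232
  (v9,v12,v10) [-+-] → (0.5236, -2.94321, 0)–(0.5236, -2.75852, 0.125347)  len=0.2232
  (v10,v12,v13) [-++] → (0.5236, -2.75852, 0.125347)–(0.5236, -1.92248, 0.6928)  len=1.0104
  (v10,v13,v11) [-+-] → (0.5236, -1.92248, 0.6928)–(0.5236, -1.92248, 0.624819)  len=0.0680
  (v11,v13,v14) [-++] → (0.5236, -1.92248, 0.624819)–(0.5236, -1.92248, -0.6928)  len=1.3176
  (v11,v14,v9) [-+-] → (0.5236, -1.92248, -0.6928)–(0.5236, -1.95772, -0.668888)  len=0.0426
  (v9,v14,v12) [-++] → (0.5236, -1.95772, -0.668888)–(0.5236, -2.94321, 0)  len=1.1911

Chained into 2 loop(s):
  loop 1: 6 segments, perimeter = 3.8529
  loop 2: 6 segments, perimeter = 3.8529
Total perimeter = 7.706
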